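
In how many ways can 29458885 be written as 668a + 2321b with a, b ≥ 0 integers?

gcd(2321, 668):
  2321 = 3×668 + 317
  668 = 2×317 + 34
  317 = 9×34 + 11
  34 = 3×11 + 1
  11 = 11×1
so gcd(2321, 668) = 1.
Back-substitute for Bézout coefficients:
  1 = 34 - 3×11
  ... = 668×(205) + 2321×(-59)
Scale by 29458885: one solution is (6039071425, -1738074215). Reduce a mod 2321: (1179, 12353).
General: a = 1179 + 2321t, b = 12353 - 668t.
a ≥ 0 ⇒ t ≥ 0; b ≥ 0 ⇒ t ≤ 18. So t ∈ [0, 18]: 19 solutions.

19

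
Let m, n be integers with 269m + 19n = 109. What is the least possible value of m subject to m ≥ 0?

11

gcd(269, 19) = 1.
1 divides 109, so solutions exist.
By Bézout, 269*(-6) + 19*(85) = 1.
Scale by 109/1 = 109: (m₀, n₀) = (-654, 9265).
General solution: m = -654 + 19t, n = 9265 - 269t for integer t.
m ≥ 0: smallest is -654 mod 19 = 11 (at t = 35), with n = -150.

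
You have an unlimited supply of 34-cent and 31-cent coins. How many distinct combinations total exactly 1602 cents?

2

Need nonnegative integers with 34j + 31k = 1602.
gcd(34, 31) = 1, and 34·(-10) + 31·(11) = 1.
So (j₀, k₀) = (-16020, 17622); general j = -16020 + 31t, k = 17622 - 34t.
j ≥ 0 ⇒ t ≥ 517; k ≥ 0 ⇒ t ≤ 518. That's 2 values of t.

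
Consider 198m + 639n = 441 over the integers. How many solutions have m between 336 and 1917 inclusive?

23

gcd(639, 198) = 9.
By Bézout, 198×(-29) + 639×(9) = 9.
Particular solution: (70, -21).
General solution: m = 70 + 71t, n = -21 - 22t for integer t.
336 ≤ 70 + 71t ≤ 1917 gives t ∈ [4, 26], which is 23 values.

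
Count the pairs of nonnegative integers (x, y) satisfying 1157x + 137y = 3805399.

24

gcd(1157, 137) = 1.
By Bézout, 1157*(9) + 137*(-76) = 1.
One solution: (98, 26949).
General: x = 98 + 137t, y = 26949 - 1157t.
x ≥ 0 ⇒ t ≥ 0; y ≥ 0 ⇒ t ≤ 23. So t ∈ [0, 23]: 24 solutions.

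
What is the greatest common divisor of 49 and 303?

1

gcd(303, 49):
  303 = 6*49 + 9
  49 = 5*9 + 4
  9 = 2*4 + 1
  4 = 4*1
so gcd(303, 49) = 1.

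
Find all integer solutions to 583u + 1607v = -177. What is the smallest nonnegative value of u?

gcd(1607, 583):
  1607 = 2·583 + 441
  583 = 1·441 + 142
  441 = 3·142 + 15
  142 = 9·15 + 7
  15 = 2·7 + 1
  7 = 7·1
so gcd(1607, 583) = 1.
1 divides -177, so solutions exist.
Back-substitute for Bézout coefficients:
  1 = 15 - 2·7
  ... = 583·(-215) + 1607·(78)
Scale by -177/1 = -177: (u₀, v₀) = (38055, -13806).
General solution: u = 38055 + 1607t, v = -13806 - 583t for integer t.
u ≥ 0: smallest is 38055 mod 1607 = 1094 (at t = -23), with v = -397.

1094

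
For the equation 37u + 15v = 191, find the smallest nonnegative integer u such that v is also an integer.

gcd(37, 15):
  37 = 2·15 + 7
  15 = 2·7 + 1
  7 = 7·1
so gcd(37, 15) = 1.
1 divides 191, so solutions exist.
Back-substitute for Bézout coefficients:
  1 = 15 - 2·7
  ... = 37·(-2) + 15·(5)
Scale by 191/1 = 191: (u₀, v₀) = (-382, 955).
General solution: u = -382 + 15t, v = 955 - 37t for integer t.
u ≥ 0: smallest is -382 mod 15 = 8 (at t = 26), with v = -7.

8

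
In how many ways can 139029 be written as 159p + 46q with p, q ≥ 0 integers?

gcd(159, 46):
  159 = 3·46 + 21
  46 = 2·21 + 4
  21 = 5·4 + 1
  4 = 4·1
so gcd(159, 46) = 1.
Back-substitute for Bézout coefficients:
  1 = 21 - 5·4
  ... = 159·(11) + 46·(-38)
Scale by 139029: one solution is (1529319, -5283102). Reduce p mod 46: (3, 3012).
General: p = 3 + 46t, q = 3012 - 159t.
p ≥ 0 ⇒ t ≥ 0; q ≥ 0 ⇒ t ≤ 18. So t ∈ [0, 18]: 19 solutions.

19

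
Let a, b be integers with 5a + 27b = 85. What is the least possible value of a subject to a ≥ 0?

17

gcd(27, 5) = 1  (27 = 5×5 + 2, 5 = 2×2 + 1, 2 = 2×1).
1 divides 85, so solutions exist.
Back-substituting, 5×(11) + 27×(-2) = 1.
Scale by 85/1 = 85: (a₀, b₀) = (935, -170).
General solution: a = 935 + 27t, b = -170 - 5t for integer t.
a ≥ 0: smallest is 935 mod 27 = 17 (at t = -34), with b = 0.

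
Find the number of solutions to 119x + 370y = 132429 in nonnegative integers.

3

gcd(370, 119) = 1  (370 = 3*119 + 13, 119 = 9*13 + 2, 13 = 6*2 + 1, 2 = 2*1).
Back-substituting, 119*(-171) + 370*(55) = 1.
Scale by 132429: one solution is (-22645359, 7283595). Reduce x mod 370: (121, 319).
General: x = 121 + 370t, y = 319 - 119t.
x ≥ 0 ⇒ t ≥ 0; y ≥ 0 ⇒ t ≤ 2. So t ∈ [0, 2]: 3 solutions.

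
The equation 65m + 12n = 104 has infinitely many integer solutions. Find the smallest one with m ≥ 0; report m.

4

gcd(65, 12) = 1.
1 divides 104, so solutions exist.
By Bézout, 65*(5) + 12*(-27) = 1.
Scale by 104/1 = 104: (m₀, n₀) = (520, -2808).
General solution: m = 520 + 12t, n = -2808 - 65t for integer t.
m ≥ 0: smallest is 520 mod 12 = 4 (at t = -43), with n = -13.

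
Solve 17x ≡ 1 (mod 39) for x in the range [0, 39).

23

gcd(39, 17) = 1.
By Bézout, 17*(-16) + 39*(7) = 1.
So 17*-16 ≡ 1 (mod 39), and -16 mod 39 = 23.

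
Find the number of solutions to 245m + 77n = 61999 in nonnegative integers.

23

gcd(245, 77) = 7  (245 = 3*77 + 14, 77 = 5*14 + 7, 14 = 2*7).
Back-substituting, 245*(-5) + 77*(16) = 7.
Scale by 8857: one solution is (-44285, 141712). Reduce m mod 11: (1, 802).
General: m = 1 + 11t, n = 802 - 35t.
m ≥ 0 ⇒ t ≥ 0; n ≥ 0 ⇒ t ≤ 22. So t ∈ [0, 22]: 23 solutions.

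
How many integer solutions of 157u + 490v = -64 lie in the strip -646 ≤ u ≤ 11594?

gcd(490, 157) = 1  (490 = 3×157 + 19, 157 = 8×19 + 5, 19 = 3×5 + 4, 5 = 1×4 + 1, 4 = 4×1).
Back-substituting, 157×(103) + 490×(-33) = 1.
Scale by -64: particular solution (-6592, 2112); reduce u mod 490: (268, -86).
General solution: u = 268 + 490t, v = -86 - 157t for integer t.
-646 ≤ 268 + 490t ≤ 11594 gives t ∈ [-1, 23], which is 25 values.

25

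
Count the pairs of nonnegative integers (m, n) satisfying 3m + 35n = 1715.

17

gcd(35, 3) = 1  (35 = 11*3 + 2, 3 = 1*2 + 1, 2 = 2*1).
Back-substituting, 3*(12) + 35*(-1) = 1.
Scale by 1715: one solution is (20580, -1715). Reduce m mod 35: (0, 49).
General: m = 0 + 35t, n = 49 - 3t.
m ≥ 0 ⇒ t ≥ 0; n ≥ 0 ⇒ t ≤ 16. So t ∈ [0, 16]: 17 solutions.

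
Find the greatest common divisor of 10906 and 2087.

gcd(10906, 2087):
  10906 = 5*2087 + 471
  2087 = 4*471 + 203
  471 = 2*203 + 65
  203 = 3*65 + 8
  65 = 8*8 + 1
  8 = 8*1
so gcd(10906, 2087) = 1.

1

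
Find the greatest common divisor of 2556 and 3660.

12

gcd(3660, 2556) = 12  (3660 = 1*2556 + 1104, 2556 = 2*1104 + 348, 1104 = 3*348 + 60, 348 = 5*60 + 48, 60 = 1*48 + 12, 48 = 4*12).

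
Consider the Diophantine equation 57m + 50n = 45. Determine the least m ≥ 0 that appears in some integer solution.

35

gcd(57, 50) = 1  (57 = 1*50 + 7, 50 = 7*7 + 1, 7 = 7*1).
1 divides 45, so solutions exist.
Back-substituting, 57*(-7) + 50*(8) = 1.
Scale by 45/1 = 45: (m₀, n₀) = (-315, 360).
General solution: m = -315 + 50t, n = 360 - 57t for integer t.
m ≥ 0: smallest is -315 mod 50 = 35 (at t = 7), with n = -39.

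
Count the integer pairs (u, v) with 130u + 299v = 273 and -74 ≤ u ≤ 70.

gcd(299, 130):
  299 = 2·130 + 39
  130 = 3·39 + 13
  39 = 3·13
so gcd(299, 130) = 13.
Back-substitute for Bézout coefficients:
  13 = 130 - 3·39
  ... = 130·(7) + 299·(-3)
Scale by 21: particular solution (147, -63); reduce u mod 23: (9, -3).
General solution: u = 9 + 23t, v = -3 - 10t for integer t.
-74 ≤ 9 + 23t ≤ 70 gives t ∈ [-3, 2], which is 6 values.

6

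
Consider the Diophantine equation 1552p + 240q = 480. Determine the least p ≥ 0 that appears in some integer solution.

gcd(1552, 240):
  1552 = 6×240 + 112
  240 = 2×112 + 16
  112 = 7×16
so gcd(1552, 240) = 16.
16 divides 480, so solutions exist.
Back-substitute for Bézout coefficients:
  16 = 240 - 2×112
  ... = 1552×(-2) + 240×(13)
Scale by 480/16 = 30: (p₀, q₀) = (-60, 390).
General solution: p = -60 + 15t, q = 390 - 97t for integer t.
p ≥ 0: smallest is -60 mod 15 = 0 (at t = 4), with q = 2.

0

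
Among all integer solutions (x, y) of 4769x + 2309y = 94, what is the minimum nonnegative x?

2172

gcd(4769, 2309) = 1.
1 divides 94, so solutions exist.
By Bézout, 4769·(367) + 2309·(-758) = 1.
Scale by 94/1 = 94: (x₀, y₀) = (34498, -71252).
General solution: x = 34498 + 2309t, y = -71252 - 4769t for integer t.
x ≥ 0: smallest is 34498 mod 2309 = 2172 (at t = -14), with y = -4486.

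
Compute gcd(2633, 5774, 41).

gcd(5774, 2633):
  5774 = 2*2633 + 508
  2633 = 5*508 + 93
  508 = 5*93 + 43
  93 = 2*43 + 7
  43 = 6*7 + 1
  7 = 7*1
so gcd(5774, 2633) = 1.
gcd(1, 41) = 1.

1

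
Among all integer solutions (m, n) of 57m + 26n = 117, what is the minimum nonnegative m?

13

gcd(57, 26):
  57 = 2*26 + 5
  26 = 5*5 + 1
  5 = 5*1
so gcd(57, 26) = 1.
1 divides 117, so solutions exist.
Back-substitute for Bézout coefficients:
  1 = 26 - 5*5
  ... = 57*(-5) + 26*(11)
Scale by 117/1 = 117: (m₀, n₀) = (-585, 1287).
General solution: m = -585 + 26t, n = 1287 - 57t for integer t.
m ≥ 0: smallest is -585 mod 26 = 13 (at t = 23), with n = -24.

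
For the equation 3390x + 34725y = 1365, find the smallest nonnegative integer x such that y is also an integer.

gcd(34725, 3390):
  34725 = 10*3390 + 825
  3390 = 4*825 + 90
  825 = 9*90 + 15
  90 = 6*15
so gcd(34725, 3390) = 15.
15 divides 1365, so solutions exist.
Back-substitute for Bézout coefficients:
  15 = 825 - 9*90
  ... = 3390*(-379) + 34725*(37)
Scale by 1365/15 = 91: (x₀, y₀) = (-34489, 3367).
General solution: x = -34489 + 2315t, y = 3367 - 226t for integer t.
x ≥ 0: smallest is -34489 mod 2315 = 236 (at t = 15), with y = -23.

236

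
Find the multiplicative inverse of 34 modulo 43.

gcd(43, 34) = 1.
By Bézout, 34*(19) + 43*(-15) = 1.
So 34*19 ≡ 1 (mod 43), and 19 mod 43 = 19.

19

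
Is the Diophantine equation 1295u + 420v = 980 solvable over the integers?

yes

gcd(1295, 420) = 35  (1295 = 3*420 + 35, 420 = 12*35).
35 divides 980, so integer solutions exist.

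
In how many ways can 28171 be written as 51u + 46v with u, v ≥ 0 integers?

gcd(51, 46) = 1  (51 = 1*46 + 5, 46 = 9*5 + 1, 5 = 5*1).
Back-substituting, 51*(-9) + 46*(10) = 1.
Scale by 28171: one solution is (-253539, 281710). Reduce u mod 46: (13, 598).
General: u = 13 + 46t, v = 598 - 51t.
u ≥ 0 ⇒ t ≥ 0; v ≥ 0 ⇒ t ≤ 11. So t ∈ [0, 11]: 12 solutions.

12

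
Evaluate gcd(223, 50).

1

gcd(223, 50):
  223 = 4·50 + 23
  50 = 2·23 + 4
  23 = 5·4 + 3
  4 = 1·3 + 1
  3 = 3·1
so gcd(223, 50) = 1.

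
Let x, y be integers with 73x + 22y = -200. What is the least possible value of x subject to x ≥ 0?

6

gcd(73, 22):
  73 = 3×22 + 7
  22 = 3×7 + 1
  7 = 7×1
so gcd(73, 22) = 1.
1 divides -200, so solutions exist.
Back-substitute for Bézout coefficients:
  1 = 22 - 3×7
  ... = 73×(-3) + 22×(10)
Scale by -200/1 = -200: (x₀, y₀) = (600, -2000).
General solution: x = 600 + 22t, y = -2000 - 73t for integer t.
x ≥ 0: smallest is 600 mod 22 = 6 (at t = -27), with y = -29.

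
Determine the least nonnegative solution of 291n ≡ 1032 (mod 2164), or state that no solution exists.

gcd(2164, 291) = 1  (2164 = 7*291 + 127, 291 = 2*127 + 37, 127 = 3*37 + 16, 37 = 2*16 + 5, 16 = 3*5 + 1, 5 = 5*1).
1 divides 1032, so solutions exist.
Back-substituting, 291*(-409) + 2164*(55) = 1.
So 291*(-409) ≡ 1 (mod 2164); multiply by 1032: n ≡ -422088 (mod 2164).
Smallest nonnegative: n = -422088 mod 2164 = 2056.

2056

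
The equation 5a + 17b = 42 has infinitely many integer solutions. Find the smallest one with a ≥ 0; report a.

gcd(17, 5):
  17 = 3·5 + 2
  5 = 2·2 + 1
  2 = 2·1
so gcd(17, 5) = 1.
1 divides 42, so solutions exist.
Back-substitute for Bézout coefficients:
  1 = 5 - 2·2
  ... = 5·(7) + 17·(-2)
Scale by 42/1 = 42: (a₀, b₀) = (294, -84).
General solution: a = 294 + 17t, b = -84 - 5t for integer t.
a ≥ 0: smallest is 294 mod 17 = 5 (at t = -17), with b = 1.

5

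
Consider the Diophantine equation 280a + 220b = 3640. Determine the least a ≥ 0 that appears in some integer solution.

gcd(280, 220):
  280 = 1×220 + 60
  220 = 3×60 + 40
  60 = 1×40 + 20
  40 = 2×20
so gcd(280, 220) = 20.
20 divides 3640, so solutions exist.
Back-substitute for Bézout coefficients:
  20 = 60 - 1×40
  ... = 280×(4) + 220×(-5)
Scale by 3640/20 = 182: (a₀, b₀) = (728, -910).
General solution: a = 728 + 11t, b = -910 - 14t for integer t.
a ≥ 0: smallest is 728 mod 11 = 2 (at t = -66), with b = 14.

2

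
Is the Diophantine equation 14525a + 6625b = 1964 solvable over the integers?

no

gcd(14525, 6625) = 25.
25 does not divide 1964 (remainder 14), so no integer solutions.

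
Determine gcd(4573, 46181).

1

gcd(46181, 4573):
  46181 = 10*4573 + 451
  4573 = 10*451 + 63
  451 = 7*63 + 10
  63 = 6*10 + 3
  10 = 3*3 + 1
  3 = 3*1
so gcd(46181, 4573) = 1.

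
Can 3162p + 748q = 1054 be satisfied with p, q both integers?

yes

gcd(3162, 748) = 34  (3162 = 4*748 + 170, 748 = 4*170 + 68, 170 = 2*68 + 34, 68 = 2*34).
34 divides 1054, so integer solutions exist.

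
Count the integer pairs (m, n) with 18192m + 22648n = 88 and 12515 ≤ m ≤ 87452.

26

gcd(22648, 18192) = 8  (22648 = 1×18192 + 4456, 18192 = 4×4456 + 368, 4456 = 12×368 + 40, 368 = 9×40 + 8, 40 = 5×8).
Back-substituting, 18192×(554) + 22648×(-445) = 8.
Scale by 11: particular solution (6094, -4895); reduce m mod 2831: (432, -347).
General solution: m = 432 + 2831t, n = -347 - 2274t for integer t.
12515 ≤ 432 + 2831t ≤ 87452 gives t ∈ [5, 30], which is 26 values.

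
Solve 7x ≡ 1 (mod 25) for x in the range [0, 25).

gcd(25, 7) = 1  (25 = 3×7 + 4, 7 = 1×4 + 3, 4 = 1×3 + 1, 3 = 3×1).
Back-substituting, 7×(-7) + 25×(2) = 1.
So 7×-7 ≡ 1 (mod 25), and -7 mod 25 = 18.

18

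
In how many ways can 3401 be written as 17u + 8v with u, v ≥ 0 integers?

gcd(17, 8) = 1  (17 = 2×8 + 1, 8 = 8×1).
Back-substituting, 17×(1) + 8×(-2) = 1.
Scale by 3401: one solution is (3401, -6802). Reduce u mod 8: (1, 423).
General: u = 1 + 8t, v = 423 - 17t.
u ≥ 0 ⇒ t ≥ 0; v ≥ 0 ⇒ t ≤ 24. So t ∈ [0, 24]: 25 solutions.

25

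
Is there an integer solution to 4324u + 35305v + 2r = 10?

yes

gcd(35305, 4324):
  35305 = 8·4324 + 713
  4324 = 6·713 + 46
  713 = 15·46 + 23
  46 = 2·23
so gcd(35305, 4324) = 23.
gcd(23, 2) = 1.
1 divides 10, so integer solutions exist.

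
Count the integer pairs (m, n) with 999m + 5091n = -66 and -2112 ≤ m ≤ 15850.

gcd(5091, 999) = 3.
By Bézout, 999·(265) + 5091·(-52) = 3.
Particular solution: (958, -188).
General solution: m = 958 + 1697t, n = -188 - 333t for integer t.
-2112 ≤ 958 + 1697t ≤ 15850 gives t ∈ [-1, 8], which is 10 values.

10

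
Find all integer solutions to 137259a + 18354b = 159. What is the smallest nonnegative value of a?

3777

gcd(137259, 18354) = 3  (137259 = 7·18354 + 8781, 18354 = 2·8781 + 792, 8781 = 11·792 + 69, 792 = 11·69 + 33, 69 = 2·33 + 3, 33 = 11·3).
3 divides 159, so solutions exist.
Back-substituting, 137259·(533) + 18354·(-3986) = 3.
Scale by 159/3 = 53: (a₀, b₀) = (28249, -211258).
General solution: a = 28249 + 6118t, b = -211258 - 45753t for integer t.
a ≥ 0: smallest is 28249 mod 6118 = 3777 (at t = -4), with b = -28246.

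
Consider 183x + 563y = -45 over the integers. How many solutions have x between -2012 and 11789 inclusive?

25

gcd(563, 183):
  563 = 3*183 + 14
  183 = 13*14 + 1
  14 = 14*1
so gcd(563, 183) = 1.
Back-substitute for Bézout coefficients:
  1 = 183 - 13*14
  ... = 183*(40) + 563*(-13)
Scale by -45: particular solution (-1800, 585); reduce x mod 563: (452, -147).
General solution: x = 452 + 563t, y = -147 - 183t for integer t.
-2012 ≤ 452 + 563t ≤ 11789 gives t ∈ [-4, 20], which is 25 values.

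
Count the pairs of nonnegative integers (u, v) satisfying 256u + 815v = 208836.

gcd(815, 256) = 1.
By Bézout, 256×(156) + 815×(-49) = 1.
One solution: (421, 124).
General: u = 421 + 815t, v = 124 - 256t.
u ≥ 0 ⇒ t ≥ 0; v ≥ 0 ⇒ t ≤ 0. So t ∈ [0, 0]: 1 solution.

1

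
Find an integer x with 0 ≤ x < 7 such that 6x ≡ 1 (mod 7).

gcd(7, 6) = 1  (7 = 1*6 + 1, 6 = 6*1).
Back-substituting, 6*(-1) + 7*(1) = 1.
So 6*-1 ≡ 1 (mod 7), and -1 mod 7 = 6.

6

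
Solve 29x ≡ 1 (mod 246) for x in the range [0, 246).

17

gcd(246, 29) = 1  (246 = 8·29 + 14, 29 = 2·14 + 1, 14 = 14·1).
Back-substituting, 29·(17) + 246·(-2) = 1.
So 29·17 ≡ 1 (mod 246), and 17 mod 246 = 17.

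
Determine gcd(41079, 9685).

gcd(41079, 9685):
  41079 = 4×9685 + 2339
  9685 = 4×2339 + 329
  2339 = 7×329 + 36
  329 = 9×36 + 5
  36 = 7×5 + 1
  5 = 5×1
so gcd(41079, 9685) = 1.

1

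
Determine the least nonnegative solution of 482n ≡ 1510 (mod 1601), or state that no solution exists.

gcd(1601, 482):
  1601 = 3×482 + 155
  482 = 3×155 + 17
  155 = 9×17 + 2
  17 = 8×2 + 1
  2 = 2×1
so gcd(1601, 482) = 1.
1 divides 1510, so solutions exist.
Back-substitute for Bézout coefficients:
  1 = 17 - 8×2
  ... = 482×(754) + 1601×(-227)
So 482×(754) ≡ 1 (mod 1601); multiply by 1510: n ≡ 1138540 (mod 1601).
Smallest nonnegative: n = 1138540 mod 1601 = 229.

229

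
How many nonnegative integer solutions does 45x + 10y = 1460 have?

17

gcd(45, 10) = 5.
By Bézout, 45*(1) + 10*(-4) = 5.
One solution: (0, 146).
General: x = 0 + 2t, y = 146 - 9t.
x ≥ 0 ⇒ t ≥ 0; y ≥ 0 ⇒ t ≤ 16. So t ∈ [0, 16]: 17 solutions.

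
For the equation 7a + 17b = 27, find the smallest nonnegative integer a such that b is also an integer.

16

gcd(17, 7):
  17 = 2·7 + 3
  7 = 2·3 + 1
  3 = 3·1
so gcd(17, 7) = 1.
1 divides 27, so solutions exist.
Back-substitute for Bézout coefficients:
  1 = 7 - 2·3
  ... = 7·(5) + 17·(-2)
Scale by 27/1 = 27: (a₀, b₀) = (135, -54).
General solution: a = 135 + 17t, b = -54 - 7t for integer t.
a ≥ 0: smallest is 135 mod 17 = 16 (at t = -7), with b = -5.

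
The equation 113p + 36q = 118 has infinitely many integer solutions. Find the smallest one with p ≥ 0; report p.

2

gcd(113, 36) = 1.
1 divides 118, so solutions exist.
By Bézout, 113×(-7) + 36×(22) = 1.
Scale by 118/1 = 118: (p₀, q₀) = (-826, 2596).
General solution: p = -826 + 36t, q = 2596 - 113t for integer t.
p ≥ 0: smallest is -826 mod 36 = 2 (at t = 23), with q = -3.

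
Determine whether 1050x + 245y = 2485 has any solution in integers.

yes

gcd(1050, 245):
  1050 = 4*245 + 70
  245 = 3*70 + 35
  70 = 2*35
so gcd(1050, 245) = 35.
35 divides 2485, so integer solutions exist.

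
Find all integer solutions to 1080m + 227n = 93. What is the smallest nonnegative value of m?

118

gcd(1080, 227):
  1080 = 4*227 + 172
  227 = 1*172 + 55
  172 = 3*55 + 7
  55 = 7*7 + 6
  7 = 1*6 + 1
  6 = 6*1
so gcd(1080, 227) = 1.
1 divides 93, so solutions exist.
Back-substitute for Bézout coefficients:
  1 = 7 - 1*6
  ... = 1080*(33) + 227*(-157)
Scale by 93/1 = 93: (m₀, n₀) = (3069, -14601).
General solution: m = 3069 + 227t, n = -14601 - 1080t for integer t.
m ≥ 0: smallest is 3069 mod 227 = 118 (at t = -13), with n = -561.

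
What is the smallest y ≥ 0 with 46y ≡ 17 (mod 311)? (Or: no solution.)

gcd(311, 46):
  311 = 6*46 + 35
  46 = 1*35 + 11
  35 = 3*11 + 2
  11 = 5*2 + 1
  2 = 2*1
so gcd(311, 46) = 1.
1 divides 17, so solutions exist.
Back-substitute for Bézout coefficients:
  1 = 11 - 5*2
  ... = 46*(142) + 311*(-21)
So 46*(142) ≡ 1 (mod 311); multiply by 17: y ≡ 2414 (mod 311).
Smallest nonnegative: y = 2414 mod 311 = 237.

237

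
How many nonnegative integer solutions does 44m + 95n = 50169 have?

12

gcd(95, 44):
  95 = 2×44 + 7
  44 = 6×7 + 2
  7 = 3×2 + 1
  2 = 2×1
so gcd(95, 44) = 1.
Back-substitute for Bézout coefficients:
  1 = 7 - 3×2
  ... = 44×(-41) + 95×(19)
Scale by 50169: one solution is (-2056929, 953211). Reduce m mod 95: (11, 523).
General: m = 11 + 95t, n = 523 - 44t.
m ≥ 0 ⇒ t ≥ 0; n ≥ 0 ⇒ t ≤ 11. So t ∈ [0, 11]: 12 solutions.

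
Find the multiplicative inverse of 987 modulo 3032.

gcd(3032, 987) = 1  (3032 = 3×987 + 71, 987 = 13×71 + 64, 71 = 1×64 + 7, 64 = 9×7 + 1, 7 = 7×1).
Back-substituting, 987×(427) + 3032×(-139) = 1.
So 987×427 ≡ 1 (mod 3032), and 427 mod 3032 = 427.

427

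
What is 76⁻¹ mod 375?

gcd(375, 76) = 1  (375 = 4*76 + 71, 76 = 1*71 + 5, 71 = 14*5 + 1, 5 = 5*1).
Back-substituting, 76*(-74) + 375*(15) = 1.
So 76*-74 ≡ 1 (mod 375), and -74 mod 375 = 301.

301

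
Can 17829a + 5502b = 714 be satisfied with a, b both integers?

yes

gcd(17829, 5502) = 21.
21 divides 714, so integer solutions exist.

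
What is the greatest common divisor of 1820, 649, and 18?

1

gcd(1820, 649) = 1.
gcd(1, 18) = 1.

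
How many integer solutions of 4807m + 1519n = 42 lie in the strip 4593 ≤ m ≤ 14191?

gcd(4807, 1519):
  4807 = 3×1519 + 250
  1519 = 6×250 + 19
  250 = 13×19 + 3
  19 = 6×3 + 1
  3 = 3×1
so gcd(4807, 1519) = 1.
Back-substitute for Bézout coefficients:
  1 = 19 - 6×3
  ... = 4807×(-480) + 1519×(1519)
Scale by 42: particular solution (-20160, 63798); reduce m mod 1519: (1106, -3500).
General solution: m = 1106 + 1519t, n = -3500 - 4807t for integer t.
4593 ≤ 1106 + 1519t ≤ 14191 gives t ∈ [3, 8], which is 6 values.

6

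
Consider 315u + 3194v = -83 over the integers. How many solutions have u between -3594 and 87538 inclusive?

29

gcd(3194, 315) = 1.
By Bézout, 315·(1379) + 3194·(-136) = 1.
Particular solution: (527, -52).
General solution: u = 527 + 3194t, v = -52 - 315t for integer t.
-3594 ≤ 527 + 3194t ≤ 87538 gives t ∈ [-1, 27], which is 29 values.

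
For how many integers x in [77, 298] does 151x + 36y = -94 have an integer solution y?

gcd(151, 36):
  151 = 4·36 + 7
  36 = 5·7 + 1
  7 = 7·1
so gcd(151, 36) = 1.
Back-substitute for Bézout coefficients:
  1 = 36 - 5·7
  ... = 151·(-5) + 36·(21)
Scale by -94: particular solution (470, -1974); reduce x mod 36: (2, -11).
General solution: x = 2 + 36t, y = -11 - 151t for integer t.
77 ≤ 2 + 36t ≤ 298 gives t ∈ [3, 8], which is 6 values.

6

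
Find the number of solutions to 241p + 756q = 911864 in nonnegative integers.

gcd(756, 241):
  756 = 3×241 + 33
  241 = 7×33 + 10
  33 = 3×10 + 3
  10 = 3×3 + 1
  3 = 3×1
so gcd(756, 241) = 1.
Back-substitute for Bézout coefficients:
  1 = 10 - 3×3
  ... = 241×(229) + 756×(-73)
Scale by 911864: one solution is (208816856, -66566072). Reduce p mod 756: (584, 1020).
General: p = 584 + 756t, q = 1020 - 241t.
p ≥ 0 ⇒ t ≥ 0; q ≥ 0 ⇒ t ≤ 4. So t ∈ [0, 4]: 5 solutions.

5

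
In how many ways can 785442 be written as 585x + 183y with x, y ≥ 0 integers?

gcd(585, 183):
  585 = 3·183 + 36
  183 = 5·36 + 3
  36 = 12·3
so gcd(585, 183) = 3.
Back-substitute for Bézout coefficients:
  3 = 183 - 5·36
  ... = 585·(-5) + 183·(16)
Scale by 261814: one solution is (-1309070, 4189024). Reduce x mod 61: (51, 4129).
General: x = 51 + 61t, y = 4129 - 195t.
x ≥ 0 ⇒ t ≥ 0; y ≥ 0 ⇒ t ≤ 21. So t ∈ [0, 21]: 22 solutions.

22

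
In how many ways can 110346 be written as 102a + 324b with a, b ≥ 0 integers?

20

gcd(324, 102) = 6  (324 = 3*102 + 18, 102 = 5*18 + 12, 18 = 1*12 + 6, 12 = 2*6).
Back-substituting, 102*(-19) + 324*(6) = 6.
Scale by 18391: one solution is (-349429, 110346). Reduce a mod 54: (5, 339).
General: a = 5 + 54t, b = 339 - 17t.
a ≥ 0 ⇒ t ≥ 0; b ≥ 0 ⇒ t ≤ 19. So t ∈ [0, 19]: 20 solutions.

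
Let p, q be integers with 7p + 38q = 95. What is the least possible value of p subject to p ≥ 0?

19

gcd(38, 7) = 1  (38 = 5×7 + 3, 7 = 2×3 + 1, 3 = 3×1).
1 divides 95, so solutions exist.
Back-substituting, 7×(11) + 38×(-2) = 1.
Scale by 95/1 = 95: (p₀, q₀) = (1045, -190).
General solution: p = 1045 + 38t, q = -190 - 7t for integer t.
p ≥ 0: smallest is 1045 mod 38 = 19 (at t = -27), with q = -1.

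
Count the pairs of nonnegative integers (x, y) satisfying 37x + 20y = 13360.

gcd(37, 20):
  37 = 1*20 + 17
  20 = 1*17 + 3
  17 = 5*3 + 2
  3 = 1*2 + 1
  2 = 2*1
so gcd(37, 20) = 1.
Back-substitute for Bézout coefficients:
  1 = 3 - 1*2
  ... = 37*(-7) + 20*(13)
Scale by 13360: one solution is (-93520, 173680). Reduce x mod 20: (0, 668).
General: x = 0 + 20t, y = 668 - 37t.
x ≥ 0 ⇒ t ≥ 0; y ≥ 0 ⇒ t ≤ 18. So t ∈ [0, 18]: 19 solutions.

19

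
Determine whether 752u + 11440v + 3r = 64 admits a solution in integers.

yes

gcd(11440, 752) = 16.
gcd(16, 3) = 1.
1 divides 64, so integer solutions exist.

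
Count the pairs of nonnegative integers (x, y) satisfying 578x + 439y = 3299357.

gcd(578, 439) = 1  (578 = 1×439 + 139, 439 = 3×139 + 22, 139 = 6×22 + 7, 22 = 3×7 + 1, 7 = 7×1).
Back-substituting, 578×(-60) + 439×(79) = 1.
Scale by 3299357: one solution is (-197961420, 260649203). Reduce x mod 439: (362, 7039).
General: x = 362 + 439t, y = 7039 - 578t.
x ≥ 0 ⇒ t ≥ 0; y ≥ 0 ⇒ t ≤ 12. So t ∈ [0, 12]: 13 solutions.

13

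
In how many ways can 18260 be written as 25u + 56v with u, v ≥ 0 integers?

gcd(56, 25):
  56 = 2·25 + 6
  25 = 4·6 + 1
  6 = 6·1
so gcd(56, 25) = 1.
Back-substitute for Bézout coefficients:
  1 = 25 - 4·6
  ... = 25·(9) + 56·(-4)
Scale by 18260: one solution is (164340, -73040). Reduce u mod 56: (36, 310).
General: u = 36 + 56t, v = 310 - 25t.
u ≥ 0 ⇒ t ≥ 0; v ≥ 0 ⇒ t ≤ 12. So t ∈ [0, 12]: 13 solutions.

13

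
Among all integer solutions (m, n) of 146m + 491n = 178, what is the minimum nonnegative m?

203

gcd(491, 146):
  491 = 3*146 + 53
  146 = 2*53 + 40
  53 = 1*40 + 13
  40 = 3*13 + 1
  13 = 13*1
so gcd(491, 146) = 1.
1 divides 178, so solutions exist.
Back-substitute for Bézout coefficients:
  1 = 40 - 3*13
  ... = 146*(37) + 491*(-11)
Scale by 178/1 = 178: (m₀, n₀) = (6586, -1958).
General solution: m = 6586 + 491t, n = -1958 - 146t for integer t.
m ≥ 0: smallest is 6586 mod 491 = 203 (at t = -13), with n = -60.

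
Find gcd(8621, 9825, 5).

1

gcd(9825, 8621) = 1  (9825 = 1×8621 + 1204, 8621 = 7×1204 + 193, 1204 = 6×193 + 46, 193 = 4×46 + 9, 46 = 5×9 + 1, 9 = 9×1).
gcd(1, 5) = 1.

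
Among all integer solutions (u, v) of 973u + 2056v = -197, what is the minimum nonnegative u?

583

gcd(2056, 973):
  2056 = 2×973 + 110
  973 = 8×110 + 93
  110 = 1×93 + 17
  93 = 5×17 + 8
  17 = 2×8 + 1
  8 = 8×1
so gcd(2056, 973) = 1.
1 divides -197, so solutions exist.
Back-substitute for Bézout coefficients:
  1 = 17 - 2×8
  ... = 973×(-243) + 2056×(115)
Scale by -197/1 = -197: (u₀, v₀) = (47871, -22655).
General solution: u = 47871 + 2056t, v = -22655 - 973t for integer t.
u ≥ 0: smallest is 47871 mod 2056 = 583 (at t = -23), with v = -276.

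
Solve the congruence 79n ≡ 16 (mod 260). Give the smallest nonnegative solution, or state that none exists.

224

gcd(260, 79) = 1.
1 divides 16, so solutions exist.
By Bézout, 79×(79) + 260×(-24) = 1.
So 79×(79) ≡ 1 (mod 260); multiply by 16: n ≡ 1264 (mod 260).
Smallest nonnegative: n = 1264 mod 260 = 224.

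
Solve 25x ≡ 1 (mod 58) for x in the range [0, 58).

gcd(58, 25):
  58 = 2·25 + 8
  25 = 3·8 + 1
  8 = 8·1
so gcd(58, 25) = 1.
Back-substitute for Bézout coefficients:
  1 = 25 - 3·8
  ... = 25·(7) + 58·(-3)
So 25·7 ≡ 1 (mod 58), and 7 mod 58 = 7.

7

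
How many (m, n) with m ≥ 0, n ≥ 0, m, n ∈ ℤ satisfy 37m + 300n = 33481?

3

gcd(300, 37) = 1.
By Bézout, 37*(73) + 300*(-9) = 1.
One solution: (13, 110).
General: m = 13 + 300t, n = 110 - 37t.
m ≥ 0 ⇒ t ≥ 0; n ≥ 0 ⇒ t ≤ 2. So t ∈ [0, 2]: 3 solutions.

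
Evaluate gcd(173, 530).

gcd(530, 173):
  530 = 3×173 + 11
  173 = 15×11 + 8
  11 = 1×8 + 3
  8 = 2×3 + 2
  3 = 1×2 + 1
  2 = 2×1
so gcd(530, 173) = 1.

1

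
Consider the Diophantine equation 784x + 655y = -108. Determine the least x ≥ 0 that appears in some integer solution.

578

gcd(784, 655):
  784 = 1×655 + 129
  655 = 5×129 + 10
  129 = 12×10 + 9
  10 = 1×9 + 1
  9 = 9×1
so gcd(784, 655) = 1.
1 divides -108, so solutions exist.
Back-substitute for Bézout coefficients:
  1 = 10 - 1×9
  ... = 784×(-66) + 655×(79)
Scale by -108/1 = -108: (x₀, y₀) = (7128, -8532).
General solution: x = 7128 + 655t, y = -8532 - 784t for integer t.
x ≥ 0: smallest is 7128 mod 655 = 578 (at t = -10), with y = -692.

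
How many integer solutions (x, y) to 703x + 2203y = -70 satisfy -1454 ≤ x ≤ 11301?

gcd(2203, 703) = 1  (2203 = 3×703 + 94, 703 = 7×94 + 45, 94 = 2×45 + 4, 45 = 11×4 + 1, 4 = 4×1).
Back-substituting, 703×(539) + 2203×(-172) = 1.
Scale by -70: particular solution (-37730, 12040); reduce x mod 2203: (1924, -614).
General solution: x = 1924 + 2203t, y = -614 - 703t for integer t.
-1454 ≤ 1924 + 2203t ≤ 11301 gives t ∈ [-1, 4], which is 6 values.

6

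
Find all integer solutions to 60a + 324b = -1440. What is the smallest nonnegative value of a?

3

gcd(324, 60) = 12  (324 = 5*60 + 24, 60 = 2*24 + 12, 24 = 2*12).
12 divides -1440, so solutions exist.
Back-substituting, 60*(11) + 324*(-2) = 12.
Scale by -1440/12 = -120: (a₀, b₀) = (-1320, 240).
General solution: a = -1320 + 27t, b = 240 - 5t for integer t.
a ≥ 0: smallest is -1320 mod 27 = 3 (at t = 49), with b = -5.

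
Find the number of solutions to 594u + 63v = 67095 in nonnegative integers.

gcd(594, 63) = 9  (594 = 9*63 + 27, 63 = 2*27 + 9, 27 = 3*9).
Back-substituting, 594*(-2) + 63*(19) = 9.
Scale by 7455: one solution is (-14910, 141645). Reduce u mod 7: (0, 1065).
General: u = 0 + 7t, v = 1065 - 66t.
u ≥ 0 ⇒ t ≥ 0; v ≥ 0 ⇒ t ≤ 16. So t ∈ [0, 16]: 17 solutions.

17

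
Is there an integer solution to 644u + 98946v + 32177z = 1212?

gcd(98946, 644) = 46.
gcd(46, 32177) = 23.
23 does not divide 1212 (remainder 16), so no integer solutions.

no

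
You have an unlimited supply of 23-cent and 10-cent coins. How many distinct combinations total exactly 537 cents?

2

Need nonnegative integers with 23j + 10k = 537.
gcd(23, 10) = 1, and 23·(-3) + 10·(7) = 1.
So (j₀, k₀) = (-1611, 3759); general j = -1611 + 10t, k = 3759 - 23t.
j ≥ 0 ⇒ t ≥ 162; k ≥ 0 ⇒ t ≤ 163. That's 2 values of t.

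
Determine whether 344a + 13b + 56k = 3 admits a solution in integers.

gcd(344, 13):
  344 = 26*13 + 6
  13 = 2*6 + 1
  6 = 6*1
so gcd(344, 13) = 1.
gcd(1, 56) = 1.
1 divides 3, so integer solutions exist.

yes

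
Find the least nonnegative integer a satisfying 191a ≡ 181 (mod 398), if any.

251

gcd(398, 191) = 1.
1 divides 181, so solutions exist.
By Bézout, 191×(-25) + 398×(12) = 1.
So 191×(-25) ≡ 1 (mod 398); multiply by 181: a ≡ -4525 (mod 398).
Smallest nonnegative: a = -4525 mod 398 = 251.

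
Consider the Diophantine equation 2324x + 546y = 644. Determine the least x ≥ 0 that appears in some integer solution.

gcd(2324, 546):
  2324 = 4×546 + 140
  546 = 3×140 + 126
  140 = 1×126 + 14
  126 = 9×14
so gcd(2324, 546) = 14.
14 divides 644, so solutions exist.
Back-substitute for Bézout coefficients:
  14 = 140 - 1×126
  ... = 2324×(4) + 546×(-17)
Scale by 644/14 = 46: (x₀, y₀) = (184, -782).
General solution: x = 184 + 39t, y = -782 - 166t for integer t.
x ≥ 0: smallest is 184 mod 39 = 28 (at t = -4), with y = -118.

28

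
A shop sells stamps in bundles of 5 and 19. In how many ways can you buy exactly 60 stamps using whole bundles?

1

Need nonnegative integers with 5j + 19k = 60.
gcd(5, 19) = 1, and 5·(4) + 19·(-1) = 1.
So (j₀, k₀) = (240, -60); general j = 240 + 19t, k = -60 - 5t.
j ≥ 0 ⇒ t ≥ -12; k ≥ 0 ⇒ t ≤ -12. That's 1 value of t.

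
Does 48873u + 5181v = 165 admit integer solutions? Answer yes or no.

yes

gcd(48873, 5181) = 33  (48873 = 9×5181 + 2244, 5181 = 2×2244 + 693, 2244 = 3×693 + 165, 693 = 4×165 + 33, 165 = 5×33).
33 divides 165, so integer solutions exist.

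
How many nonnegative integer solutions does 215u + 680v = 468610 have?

16

gcd(680, 215) = 5.
By Bézout, 215·(19) + 680·(-6) = 5.
One solution: (70, 667).
General: u = 70 + 136t, v = 667 - 43t.
u ≥ 0 ⇒ t ≥ 0; v ≥ 0 ⇒ t ≤ 15. So t ∈ [0, 15]: 16 solutions.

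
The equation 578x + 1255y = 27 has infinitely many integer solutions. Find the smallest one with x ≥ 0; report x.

gcd(1255, 578) = 1.
1 divides 27, so solutions exist.
By Bézout, 578·(-393) + 1255·(181) = 1.
Scale by 27/1 = 27: (x₀, y₀) = (-10611, 4887).
General solution: x = -10611 + 1255t, y = 4887 - 578t for integer t.
x ≥ 0: smallest is -10611 mod 1255 = 684 (at t = 9), with y = -315.

684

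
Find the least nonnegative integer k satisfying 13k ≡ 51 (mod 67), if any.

40

gcd(67, 13) = 1.
1 divides 51, so solutions exist.
By Bézout, 13·(31) + 67·(-6) = 1.
So 13·(31) ≡ 1 (mod 67); multiply by 51: k ≡ 1581 (mod 67).
Smallest nonnegative: k = 1581 mod 67 = 40.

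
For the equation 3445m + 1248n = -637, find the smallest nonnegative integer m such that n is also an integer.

gcd(3445, 1248):
  3445 = 2×1248 + 949
  1248 = 1×949 + 299
  949 = 3×299 + 52
  299 = 5×52 + 39
  52 = 1×39 + 13
  39 = 3×13
so gcd(3445, 1248) = 13.
13 divides -637, so solutions exist.
Back-substitute for Bézout coefficients:
  13 = 52 - 1×39
  ... = 3445×(25) + 1248×(-69)
Scale by -637/13 = -49: (m₀, n₀) = (-1225, 3381).
General solution: m = -1225 + 96t, n = 3381 - 265t for integer t.
m ≥ 0: smallest is -1225 mod 96 = 23 (at t = 13), with n = -64.

23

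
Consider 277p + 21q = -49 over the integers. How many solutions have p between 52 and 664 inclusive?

gcd(277, 21) = 1.
By Bézout, 277*(-5) + 21*(66) = 1.
Particular solution: (14, -187).
General solution: p = 14 + 21t, q = -187 - 277t for integer t.
52 ≤ 14 + 21t ≤ 664 gives t ∈ [2, 30], which is 29 values.

29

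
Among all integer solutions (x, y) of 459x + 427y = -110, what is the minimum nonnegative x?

130

gcd(459, 427) = 1  (459 = 1×427 + 32, 427 = 13×32 + 11, 32 = 2×11 + 10, 11 = 1×10 + 1, 10 = 10×1).
1 divides -110, so solutions exist.
Back-substituting, 459×(-40) + 427×(43) = 1.
Scale by -110/1 = -110: (x₀, y₀) = (4400, -4730).
General solution: x = 4400 + 427t, y = -4730 - 459t for integer t.
x ≥ 0: smallest is 4400 mod 427 = 130 (at t = -10), with y = -140.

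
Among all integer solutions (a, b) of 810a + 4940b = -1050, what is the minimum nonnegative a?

17

gcd(4940, 810):
  4940 = 6·810 + 80
  810 = 10·80 + 10
  80 = 8·10
so gcd(4940, 810) = 10.
10 divides -1050, so solutions exist.
Back-substitute for Bézout coefficients:
  10 = 810 - 10·80
  ... = 810·(61) + 4940·(-10)
Scale by -1050/10 = -105: (a₀, b₀) = (-6405, 1050).
General solution: a = -6405 + 494t, b = 1050 - 81t for integer t.
a ≥ 0: smallest is -6405 mod 494 = 17 (at t = 13), with b = -3.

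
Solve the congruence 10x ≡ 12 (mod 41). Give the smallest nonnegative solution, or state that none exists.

gcd(41, 10) = 1  (41 = 4·10 + 1, 10 = 10·1).
1 divides 12, so solutions exist.
Back-substituting, 10·(-4) + 41·(1) = 1.
So 10·(-4) ≡ 1 (mod 41); multiply by 12: x ≡ -48 (mod 41).
Smallest nonnegative: x = -48 mod 41 = 34.

34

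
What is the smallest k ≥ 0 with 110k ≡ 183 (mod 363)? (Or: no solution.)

gcd(363, 110) = 11.
11 does not divide 183, so the congruence has no solution.

no solution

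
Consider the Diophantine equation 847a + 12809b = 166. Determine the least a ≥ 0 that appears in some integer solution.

2193

gcd(12809, 847):
  12809 = 15*847 + 104
  847 = 8*104 + 15
  104 = 6*15 + 14
  15 = 1*14 + 1
  14 = 14*1
so gcd(12809, 847) = 1.
1 divides 166, so solutions exist.
Back-substitute for Bézout coefficients:
  1 = 15 - 1*14
  ... = 847*(862) + 12809*(-57)
Scale by 166/1 = 166: (a₀, b₀) = (143092, -9462).
General solution: a = 143092 + 12809t, b = -9462 - 847t for integer t.
a ≥ 0: smallest is 143092 mod 12809 = 2193 (at t = -11), with b = -145.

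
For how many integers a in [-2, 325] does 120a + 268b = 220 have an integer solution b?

gcd(268, 120):
  268 = 2×120 + 28
  120 = 4×28 + 8
  28 = 3×8 + 4
  8 = 2×4
so gcd(268, 120) = 4.
Back-substitute for Bézout coefficients:
  4 = 28 - 3×8
  ... = 120×(-29) + 268×(13)
Scale by 55: particular solution (-1595, 715); reduce a mod 67: (13, -5).
General solution: a = 13 + 67t, b = -5 - 30t for integer t.
-2 ≤ 13 + 67t ≤ 325 gives t ∈ [0, 4], which is 5 values.

5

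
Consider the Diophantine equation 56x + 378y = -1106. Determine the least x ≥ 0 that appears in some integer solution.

14

gcd(378, 56):
  378 = 6·56 + 42
  56 = 1·42 + 14
  42 = 3·14
so gcd(378, 56) = 14.
14 divides -1106, so solutions exist.
Back-substitute for Bézout coefficients:
  14 = 56 - 1·42
  ... = 56·(7) + 378·(-1)
Scale by -1106/14 = -79: (x₀, y₀) = (-553, 79).
General solution: x = -553 + 27t, y = 79 - 4t for integer t.
x ≥ 0: smallest is -553 mod 27 = 14 (at t = 21), with y = -5.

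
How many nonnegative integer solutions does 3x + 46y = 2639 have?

19

gcd(46, 3) = 1.
By Bézout, 3×(-15) + 46×(1) = 1.
One solution: (21, 56).
General: x = 21 + 46t, y = 56 - 3t.
x ≥ 0 ⇒ t ≥ 0; y ≥ 0 ⇒ t ≤ 18. So t ∈ [0, 18]: 19 solutions.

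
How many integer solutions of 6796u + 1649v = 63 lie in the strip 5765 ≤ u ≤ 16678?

gcd(6796, 1649):
  6796 = 4·1649 + 200
  1649 = 8·200 + 49
  200 = 4·49 + 4
  49 = 12·4 + 1
  4 = 4·1
so gcd(6796, 1649) = 1.
Back-substitute for Bézout coefficients:
  1 = 49 - 12·4
  ... = 6796·(-404) + 1649·(1665)
Scale by 63: particular solution (-25452, 104895); reduce u mod 1649: (932, -3841).
General solution: u = 932 + 1649t, v = -3841 - 6796t for integer t.
5765 ≤ 932 + 1649t ≤ 16678 gives t ∈ [3, 9], which is 7 values.

7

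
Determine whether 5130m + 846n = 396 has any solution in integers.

yes

gcd(5130, 846) = 18.
18 divides 396, so integer solutions exist.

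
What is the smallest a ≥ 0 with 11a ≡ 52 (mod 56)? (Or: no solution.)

gcd(56, 11):
  56 = 5·11 + 1
  11 = 11·1
so gcd(56, 11) = 1.
1 divides 52, so solutions exist.
Back-substitute for Bézout coefficients:
  1 = 56 - 5·11
  ... = 11·(-5) + 56·(1)
So 11·(-5) ≡ 1 (mod 56); multiply by 52: a ≡ -260 (mod 56).
Smallest nonnegative: a = -260 mod 56 = 20.

20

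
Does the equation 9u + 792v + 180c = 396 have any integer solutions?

yes

gcd(792, 9) = 9.
gcd(9, 180) = 9.
9 divides 396, so integer solutions exist.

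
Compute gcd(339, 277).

gcd(339, 277):
  339 = 1·277 + 62
  277 = 4·62 + 29
  62 = 2·29 + 4
  29 = 7·4 + 1
  4 = 4·1
so gcd(339, 277) = 1.

1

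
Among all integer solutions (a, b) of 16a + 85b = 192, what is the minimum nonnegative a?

gcd(85, 16) = 1.
1 divides 192, so solutions exist.
By Bézout, 16×(16) + 85×(-3) = 1.
Scale by 192/1 = 192: (a₀, b₀) = (3072, -576).
General solution: a = 3072 + 85t, b = -576 - 16t for integer t.
a ≥ 0: smallest is 3072 mod 85 = 12 (at t = -36), with b = 0.

12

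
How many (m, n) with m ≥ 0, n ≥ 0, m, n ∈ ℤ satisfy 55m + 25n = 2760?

10

gcd(55, 25):
  55 = 2·25 + 5
  25 = 5·5
so gcd(55, 25) = 5.
Back-substitute for Bézout coefficients:
  5 = 55 - 2·25
  ... = 55·(1) + 25·(-2)
Scale by 552: one solution is (552, -1104). Reduce m mod 5: (2, 106).
General: m = 2 + 5t, n = 106 - 11t.
m ≥ 0 ⇒ t ≥ 0; n ≥ 0 ⇒ t ≤ 9. So t ∈ [0, 9]: 10 solutions.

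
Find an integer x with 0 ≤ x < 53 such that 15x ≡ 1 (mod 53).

gcd(53, 15):
  53 = 3·15 + 8
  15 = 1·8 + 7
  8 = 1·7 + 1
  7 = 7·1
so gcd(53, 15) = 1.
Back-substitute for Bézout coefficients:
  1 = 8 - 1·7
  ... = 15·(-7) + 53·(2)
So 15·-7 ≡ 1 (mod 53), and -7 mod 53 = 46.

46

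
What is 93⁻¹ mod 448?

gcd(448, 93):
  448 = 4*93 + 76
  93 = 1*76 + 17
  76 = 4*17 + 8
  17 = 2*8 + 1
  8 = 8*1
so gcd(448, 93) = 1.
Back-substitute for Bézout coefficients:
  1 = 17 - 2*8
  ... = 93*(53) + 448*(-11)
So 93*53 ≡ 1 (mod 448), and 53 mod 448 = 53.

53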